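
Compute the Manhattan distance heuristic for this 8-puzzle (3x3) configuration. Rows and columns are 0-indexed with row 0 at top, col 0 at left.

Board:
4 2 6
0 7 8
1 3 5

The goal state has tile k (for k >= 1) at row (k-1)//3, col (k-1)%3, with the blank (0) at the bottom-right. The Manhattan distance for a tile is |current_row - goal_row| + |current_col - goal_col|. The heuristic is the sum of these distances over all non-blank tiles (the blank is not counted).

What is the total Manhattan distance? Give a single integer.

Answer: 13

Derivation:
Tile 4: at (0,0), goal (1,0), distance |0-1|+|0-0| = 1
Tile 2: at (0,1), goal (0,1), distance |0-0|+|1-1| = 0
Tile 6: at (0,2), goal (1,2), distance |0-1|+|2-2| = 1
Tile 7: at (1,1), goal (2,0), distance |1-2|+|1-0| = 2
Tile 8: at (1,2), goal (2,1), distance |1-2|+|2-1| = 2
Tile 1: at (2,0), goal (0,0), distance |2-0|+|0-0| = 2
Tile 3: at (2,1), goal (0,2), distance |2-0|+|1-2| = 3
Tile 5: at (2,2), goal (1,1), distance |2-1|+|2-1| = 2
Sum: 1 + 0 + 1 + 2 + 2 + 2 + 3 + 2 = 13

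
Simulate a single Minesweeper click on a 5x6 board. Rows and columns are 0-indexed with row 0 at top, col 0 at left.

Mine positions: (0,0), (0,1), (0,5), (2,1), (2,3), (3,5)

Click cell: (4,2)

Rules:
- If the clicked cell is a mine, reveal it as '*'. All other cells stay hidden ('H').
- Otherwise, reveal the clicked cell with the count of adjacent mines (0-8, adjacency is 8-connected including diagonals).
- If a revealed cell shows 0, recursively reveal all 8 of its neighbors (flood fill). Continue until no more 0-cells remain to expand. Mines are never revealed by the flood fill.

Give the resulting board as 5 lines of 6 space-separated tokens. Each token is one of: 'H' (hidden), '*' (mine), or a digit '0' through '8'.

H H H H H H
H H H H H H
H H H H H H
1 1 2 1 2 H
0 0 0 0 1 H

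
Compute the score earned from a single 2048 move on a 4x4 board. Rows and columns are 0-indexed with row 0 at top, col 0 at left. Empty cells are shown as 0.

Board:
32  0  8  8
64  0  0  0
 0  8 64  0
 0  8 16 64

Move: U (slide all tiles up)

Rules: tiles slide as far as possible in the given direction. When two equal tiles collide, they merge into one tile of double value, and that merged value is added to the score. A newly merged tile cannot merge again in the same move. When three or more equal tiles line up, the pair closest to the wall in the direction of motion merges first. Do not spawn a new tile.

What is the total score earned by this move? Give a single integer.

Answer: 16

Derivation:
Slide up:
col 0: [32, 64, 0, 0] -> [32, 64, 0, 0]  score +0 (running 0)
col 1: [0, 0, 8, 8] -> [16, 0, 0, 0]  score +16 (running 16)
col 2: [8, 0, 64, 16] -> [8, 64, 16, 0]  score +0 (running 16)
col 3: [8, 0, 0, 64] -> [8, 64, 0, 0]  score +0 (running 16)
Board after move:
32 16  8  8
64  0 64 64
 0  0 16  0
 0  0  0  0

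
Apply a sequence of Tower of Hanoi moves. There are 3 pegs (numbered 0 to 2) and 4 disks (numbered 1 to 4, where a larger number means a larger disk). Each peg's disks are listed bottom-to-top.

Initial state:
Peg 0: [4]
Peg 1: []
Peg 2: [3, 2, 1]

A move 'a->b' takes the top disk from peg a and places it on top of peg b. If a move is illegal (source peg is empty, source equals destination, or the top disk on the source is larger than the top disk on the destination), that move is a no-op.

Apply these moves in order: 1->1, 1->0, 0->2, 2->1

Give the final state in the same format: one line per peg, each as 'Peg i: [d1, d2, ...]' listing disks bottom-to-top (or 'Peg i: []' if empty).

After move 1 (1->1):
Peg 0: [4]
Peg 1: []
Peg 2: [3, 2, 1]

After move 2 (1->0):
Peg 0: [4]
Peg 1: []
Peg 2: [3, 2, 1]

After move 3 (0->2):
Peg 0: [4]
Peg 1: []
Peg 2: [3, 2, 1]

After move 4 (2->1):
Peg 0: [4]
Peg 1: [1]
Peg 2: [3, 2]

Answer: Peg 0: [4]
Peg 1: [1]
Peg 2: [3, 2]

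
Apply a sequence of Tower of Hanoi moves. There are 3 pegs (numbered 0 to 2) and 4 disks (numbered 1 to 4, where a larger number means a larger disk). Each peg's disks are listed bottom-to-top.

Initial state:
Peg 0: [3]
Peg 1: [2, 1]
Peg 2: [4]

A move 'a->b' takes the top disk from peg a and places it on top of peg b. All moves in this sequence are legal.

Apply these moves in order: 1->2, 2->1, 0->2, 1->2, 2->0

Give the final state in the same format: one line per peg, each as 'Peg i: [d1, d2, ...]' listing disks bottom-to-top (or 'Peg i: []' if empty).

After move 1 (1->2):
Peg 0: [3]
Peg 1: [2]
Peg 2: [4, 1]

After move 2 (2->1):
Peg 0: [3]
Peg 1: [2, 1]
Peg 2: [4]

After move 3 (0->2):
Peg 0: []
Peg 1: [2, 1]
Peg 2: [4, 3]

After move 4 (1->2):
Peg 0: []
Peg 1: [2]
Peg 2: [4, 3, 1]

After move 5 (2->0):
Peg 0: [1]
Peg 1: [2]
Peg 2: [4, 3]

Answer: Peg 0: [1]
Peg 1: [2]
Peg 2: [4, 3]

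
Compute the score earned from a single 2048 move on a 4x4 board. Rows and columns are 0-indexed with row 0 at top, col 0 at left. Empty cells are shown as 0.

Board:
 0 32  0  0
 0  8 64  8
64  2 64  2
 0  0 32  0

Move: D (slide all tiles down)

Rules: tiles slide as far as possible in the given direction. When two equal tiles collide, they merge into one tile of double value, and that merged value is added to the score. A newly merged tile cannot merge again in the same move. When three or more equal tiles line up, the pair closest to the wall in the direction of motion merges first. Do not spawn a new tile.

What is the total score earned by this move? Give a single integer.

Slide down:
col 0: [0, 0, 64, 0] -> [0, 0, 0, 64]  score +0 (running 0)
col 1: [32, 8, 2, 0] -> [0, 32, 8, 2]  score +0 (running 0)
col 2: [0, 64, 64, 32] -> [0, 0, 128, 32]  score +128 (running 128)
col 3: [0, 8, 2, 0] -> [0, 0, 8, 2]  score +0 (running 128)
Board after move:
  0   0   0   0
  0  32   0   0
  0   8 128   8
 64   2  32   2

Answer: 128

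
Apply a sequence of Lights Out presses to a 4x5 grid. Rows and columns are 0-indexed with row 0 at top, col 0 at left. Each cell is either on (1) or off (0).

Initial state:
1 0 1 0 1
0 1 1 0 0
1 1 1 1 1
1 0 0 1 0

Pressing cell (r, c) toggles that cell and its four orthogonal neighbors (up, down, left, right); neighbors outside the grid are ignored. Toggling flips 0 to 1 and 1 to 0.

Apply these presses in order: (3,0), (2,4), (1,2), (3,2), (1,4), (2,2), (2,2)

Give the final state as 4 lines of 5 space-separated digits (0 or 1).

After press 1 at (3,0):
1 0 1 0 1
0 1 1 0 0
0 1 1 1 1
0 1 0 1 0

After press 2 at (2,4):
1 0 1 0 1
0 1 1 0 1
0 1 1 0 0
0 1 0 1 1

After press 3 at (1,2):
1 0 0 0 1
0 0 0 1 1
0 1 0 0 0
0 1 0 1 1

After press 4 at (3,2):
1 0 0 0 1
0 0 0 1 1
0 1 1 0 0
0 0 1 0 1

After press 5 at (1,4):
1 0 0 0 0
0 0 0 0 0
0 1 1 0 1
0 0 1 0 1

After press 6 at (2,2):
1 0 0 0 0
0 0 1 0 0
0 0 0 1 1
0 0 0 0 1

After press 7 at (2,2):
1 0 0 0 0
0 0 0 0 0
0 1 1 0 1
0 0 1 0 1

Answer: 1 0 0 0 0
0 0 0 0 0
0 1 1 0 1
0 0 1 0 1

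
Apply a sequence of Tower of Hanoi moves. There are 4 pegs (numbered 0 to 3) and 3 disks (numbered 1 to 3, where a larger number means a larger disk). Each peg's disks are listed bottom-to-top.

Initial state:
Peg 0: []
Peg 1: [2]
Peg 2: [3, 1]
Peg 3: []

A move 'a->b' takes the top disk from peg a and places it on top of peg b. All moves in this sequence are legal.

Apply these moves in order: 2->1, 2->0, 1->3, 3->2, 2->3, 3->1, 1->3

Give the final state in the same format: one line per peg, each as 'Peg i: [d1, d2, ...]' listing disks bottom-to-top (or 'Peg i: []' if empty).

Answer: Peg 0: [3]
Peg 1: [2]
Peg 2: []
Peg 3: [1]

Derivation:
After move 1 (2->1):
Peg 0: []
Peg 1: [2, 1]
Peg 2: [3]
Peg 3: []

After move 2 (2->0):
Peg 0: [3]
Peg 1: [2, 1]
Peg 2: []
Peg 3: []

After move 3 (1->3):
Peg 0: [3]
Peg 1: [2]
Peg 2: []
Peg 3: [1]

After move 4 (3->2):
Peg 0: [3]
Peg 1: [2]
Peg 2: [1]
Peg 3: []

After move 5 (2->3):
Peg 0: [3]
Peg 1: [2]
Peg 2: []
Peg 3: [1]

After move 6 (3->1):
Peg 0: [3]
Peg 1: [2, 1]
Peg 2: []
Peg 3: []

After move 7 (1->3):
Peg 0: [3]
Peg 1: [2]
Peg 2: []
Peg 3: [1]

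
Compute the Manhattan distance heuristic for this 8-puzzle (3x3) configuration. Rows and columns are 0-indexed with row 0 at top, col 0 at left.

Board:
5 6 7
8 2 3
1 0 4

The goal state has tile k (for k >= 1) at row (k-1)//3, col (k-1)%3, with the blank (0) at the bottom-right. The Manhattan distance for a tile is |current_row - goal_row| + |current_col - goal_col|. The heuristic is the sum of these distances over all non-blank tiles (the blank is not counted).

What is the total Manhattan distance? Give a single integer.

Answer: 17

Derivation:
Tile 5: at (0,0), goal (1,1), distance |0-1|+|0-1| = 2
Tile 6: at (0,1), goal (1,2), distance |0-1|+|1-2| = 2
Tile 7: at (0,2), goal (2,0), distance |0-2|+|2-0| = 4
Tile 8: at (1,0), goal (2,1), distance |1-2|+|0-1| = 2
Tile 2: at (1,1), goal (0,1), distance |1-0|+|1-1| = 1
Tile 3: at (1,2), goal (0,2), distance |1-0|+|2-2| = 1
Tile 1: at (2,0), goal (0,0), distance |2-0|+|0-0| = 2
Tile 4: at (2,2), goal (1,0), distance |2-1|+|2-0| = 3
Sum: 2 + 2 + 4 + 2 + 1 + 1 + 2 + 3 = 17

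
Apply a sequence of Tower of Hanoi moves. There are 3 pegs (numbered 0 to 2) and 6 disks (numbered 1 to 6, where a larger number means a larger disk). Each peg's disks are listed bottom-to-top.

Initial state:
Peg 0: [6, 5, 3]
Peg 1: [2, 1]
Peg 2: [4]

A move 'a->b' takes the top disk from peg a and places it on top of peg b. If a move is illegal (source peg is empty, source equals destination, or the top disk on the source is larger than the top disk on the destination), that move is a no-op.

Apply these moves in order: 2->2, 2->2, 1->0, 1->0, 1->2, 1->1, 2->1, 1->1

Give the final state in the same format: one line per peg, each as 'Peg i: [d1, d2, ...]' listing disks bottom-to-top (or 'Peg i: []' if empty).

Answer: Peg 0: [6, 5, 3, 1]
Peg 1: [2]
Peg 2: [4]

Derivation:
After move 1 (2->2):
Peg 0: [6, 5, 3]
Peg 1: [2, 1]
Peg 2: [4]

After move 2 (2->2):
Peg 0: [6, 5, 3]
Peg 1: [2, 1]
Peg 2: [4]

After move 3 (1->0):
Peg 0: [6, 5, 3, 1]
Peg 1: [2]
Peg 2: [4]

After move 4 (1->0):
Peg 0: [6, 5, 3, 1]
Peg 1: [2]
Peg 2: [4]

After move 5 (1->2):
Peg 0: [6, 5, 3, 1]
Peg 1: []
Peg 2: [4, 2]

After move 6 (1->1):
Peg 0: [6, 5, 3, 1]
Peg 1: []
Peg 2: [4, 2]

After move 7 (2->1):
Peg 0: [6, 5, 3, 1]
Peg 1: [2]
Peg 2: [4]

After move 8 (1->1):
Peg 0: [6, 5, 3, 1]
Peg 1: [2]
Peg 2: [4]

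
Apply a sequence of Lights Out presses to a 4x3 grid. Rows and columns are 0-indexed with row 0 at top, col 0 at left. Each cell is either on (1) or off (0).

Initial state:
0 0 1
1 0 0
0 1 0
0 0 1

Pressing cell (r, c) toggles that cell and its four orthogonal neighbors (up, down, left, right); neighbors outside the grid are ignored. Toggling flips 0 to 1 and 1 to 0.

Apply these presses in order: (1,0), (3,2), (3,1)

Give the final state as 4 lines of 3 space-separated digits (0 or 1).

Answer: 1 0 1
0 1 0
1 0 1
1 0 1

Derivation:
After press 1 at (1,0):
1 0 1
0 1 0
1 1 0
0 0 1

After press 2 at (3,2):
1 0 1
0 1 0
1 1 1
0 1 0

After press 3 at (3,1):
1 0 1
0 1 0
1 0 1
1 0 1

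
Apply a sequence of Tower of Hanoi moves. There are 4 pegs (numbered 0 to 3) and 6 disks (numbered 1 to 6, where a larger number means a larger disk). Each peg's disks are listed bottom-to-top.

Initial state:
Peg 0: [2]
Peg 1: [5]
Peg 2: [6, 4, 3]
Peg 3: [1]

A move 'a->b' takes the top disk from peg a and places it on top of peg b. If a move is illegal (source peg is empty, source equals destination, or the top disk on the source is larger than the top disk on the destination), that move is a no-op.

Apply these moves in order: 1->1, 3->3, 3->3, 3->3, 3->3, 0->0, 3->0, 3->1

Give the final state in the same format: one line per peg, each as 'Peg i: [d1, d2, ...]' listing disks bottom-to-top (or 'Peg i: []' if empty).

Answer: Peg 0: [2, 1]
Peg 1: [5]
Peg 2: [6, 4, 3]
Peg 3: []

Derivation:
After move 1 (1->1):
Peg 0: [2]
Peg 1: [5]
Peg 2: [6, 4, 3]
Peg 3: [1]

After move 2 (3->3):
Peg 0: [2]
Peg 1: [5]
Peg 2: [6, 4, 3]
Peg 3: [1]

After move 3 (3->3):
Peg 0: [2]
Peg 1: [5]
Peg 2: [6, 4, 3]
Peg 3: [1]

After move 4 (3->3):
Peg 0: [2]
Peg 1: [5]
Peg 2: [6, 4, 3]
Peg 3: [1]

After move 5 (3->3):
Peg 0: [2]
Peg 1: [5]
Peg 2: [6, 4, 3]
Peg 3: [1]

After move 6 (0->0):
Peg 0: [2]
Peg 1: [5]
Peg 2: [6, 4, 3]
Peg 3: [1]

After move 7 (3->0):
Peg 0: [2, 1]
Peg 1: [5]
Peg 2: [6, 4, 3]
Peg 3: []

After move 8 (3->1):
Peg 0: [2, 1]
Peg 1: [5]
Peg 2: [6, 4, 3]
Peg 3: []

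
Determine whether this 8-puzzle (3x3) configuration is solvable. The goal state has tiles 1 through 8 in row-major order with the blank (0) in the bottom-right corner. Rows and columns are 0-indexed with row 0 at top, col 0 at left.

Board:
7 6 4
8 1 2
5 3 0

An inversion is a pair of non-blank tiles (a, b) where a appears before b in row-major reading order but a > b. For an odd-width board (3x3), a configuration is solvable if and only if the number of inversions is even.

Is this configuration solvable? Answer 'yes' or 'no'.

Inversions (pairs i<j in row-major order where tile[i] > tile[j] > 0): 19
19 is odd, so the puzzle is not solvable.

Answer: no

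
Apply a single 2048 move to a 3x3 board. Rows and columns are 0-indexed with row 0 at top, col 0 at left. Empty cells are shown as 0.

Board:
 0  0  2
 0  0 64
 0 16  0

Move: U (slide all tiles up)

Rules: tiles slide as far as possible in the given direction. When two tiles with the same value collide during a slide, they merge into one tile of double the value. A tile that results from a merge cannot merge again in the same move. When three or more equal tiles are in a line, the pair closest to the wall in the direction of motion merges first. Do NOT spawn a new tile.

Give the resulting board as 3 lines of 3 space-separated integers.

Slide up:
col 0: [0, 0, 0] -> [0, 0, 0]
col 1: [0, 0, 16] -> [16, 0, 0]
col 2: [2, 64, 0] -> [2, 64, 0]

Answer:  0 16  2
 0  0 64
 0  0  0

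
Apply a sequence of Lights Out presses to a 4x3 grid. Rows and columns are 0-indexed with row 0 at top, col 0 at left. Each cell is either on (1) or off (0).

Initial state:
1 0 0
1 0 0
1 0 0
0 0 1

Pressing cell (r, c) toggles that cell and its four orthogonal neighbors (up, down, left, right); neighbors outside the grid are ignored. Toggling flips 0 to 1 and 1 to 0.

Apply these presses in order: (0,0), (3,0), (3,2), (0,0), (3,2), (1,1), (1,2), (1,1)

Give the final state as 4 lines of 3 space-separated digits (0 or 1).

After press 1 at (0,0):
0 1 0
0 0 0
1 0 0
0 0 1

After press 2 at (3,0):
0 1 0
0 0 0
0 0 0
1 1 1

After press 3 at (3,2):
0 1 0
0 0 0
0 0 1
1 0 0

After press 4 at (0,0):
1 0 0
1 0 0
0 0 1
1 0 0

After press 5 at (3,2):
1 0 0
1 0 0
0 0 0
1 1 1

After press 6 at (1,1):
1 1 0
0 1 1
0 1 0
1 1 1

After press 7 at (1,2):
1 1 1
0 0 0
0 1 1
1 1 1

After press 8 at (1,1):
1 0 1
1 1 1
0 0 1
1 1 1

Answer: 1 0 1
1 1 1
0 0 1
1 1 1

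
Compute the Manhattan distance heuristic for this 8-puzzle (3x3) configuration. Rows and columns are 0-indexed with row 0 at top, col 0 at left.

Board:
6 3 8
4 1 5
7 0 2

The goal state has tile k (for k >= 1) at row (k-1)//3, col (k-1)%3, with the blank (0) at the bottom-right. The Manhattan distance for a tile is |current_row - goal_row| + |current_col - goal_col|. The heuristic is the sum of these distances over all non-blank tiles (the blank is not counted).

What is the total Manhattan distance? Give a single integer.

Answer: 13

Derivation:
Tile 6: (0,0)->(1,2) = 3
Tile 3: (0,1)->(0,2) = 1
Tile 8: (0,2)->(2,1) = 3
Tile 4: (1,0)->(1,0) = 0
Tile 1: (1,1)->(0,0) = 2
Tile 5: (1,2)->(1,1) = 1
Tile 7: (2,0)->(2,0) = 0
Tile 2: (2,2)->(0,1) = 3
Sum: 3 + 1 + 3 + 0 + 2 + 1 + 0 + 3 = 13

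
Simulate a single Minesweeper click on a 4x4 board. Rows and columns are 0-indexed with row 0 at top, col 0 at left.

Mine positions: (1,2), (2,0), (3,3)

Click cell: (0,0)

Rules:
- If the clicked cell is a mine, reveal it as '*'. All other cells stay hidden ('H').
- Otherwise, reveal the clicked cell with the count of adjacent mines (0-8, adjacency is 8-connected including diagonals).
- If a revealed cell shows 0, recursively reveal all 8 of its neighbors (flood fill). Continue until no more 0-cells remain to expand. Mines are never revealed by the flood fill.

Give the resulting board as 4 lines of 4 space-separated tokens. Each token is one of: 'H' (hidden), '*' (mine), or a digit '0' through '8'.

0 1 H H
1 2 H H
H H H H
H H H H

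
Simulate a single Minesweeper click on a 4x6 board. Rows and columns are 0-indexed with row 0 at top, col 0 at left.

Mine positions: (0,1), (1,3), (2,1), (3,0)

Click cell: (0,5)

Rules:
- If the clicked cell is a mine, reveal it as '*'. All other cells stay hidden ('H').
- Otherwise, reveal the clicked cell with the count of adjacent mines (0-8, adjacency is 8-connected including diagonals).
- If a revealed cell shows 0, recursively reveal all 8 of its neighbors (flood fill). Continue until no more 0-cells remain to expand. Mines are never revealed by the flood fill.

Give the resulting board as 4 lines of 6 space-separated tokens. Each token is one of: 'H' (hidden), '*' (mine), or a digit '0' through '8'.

H H H H 1 0
H H H H 1 0
H H 2 1 1 0
H H 1 0 0 0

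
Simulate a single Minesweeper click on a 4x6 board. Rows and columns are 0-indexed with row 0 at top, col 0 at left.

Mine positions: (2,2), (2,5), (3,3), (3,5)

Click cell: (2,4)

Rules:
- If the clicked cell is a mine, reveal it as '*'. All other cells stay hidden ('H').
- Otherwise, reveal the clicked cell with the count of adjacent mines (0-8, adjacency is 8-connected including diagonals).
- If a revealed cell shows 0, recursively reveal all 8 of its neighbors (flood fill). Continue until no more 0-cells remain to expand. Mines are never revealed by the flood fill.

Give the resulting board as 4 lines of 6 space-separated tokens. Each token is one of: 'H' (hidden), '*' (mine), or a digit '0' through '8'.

H H H H H H
H H H H H H
H H H H 3 H
H H H H H H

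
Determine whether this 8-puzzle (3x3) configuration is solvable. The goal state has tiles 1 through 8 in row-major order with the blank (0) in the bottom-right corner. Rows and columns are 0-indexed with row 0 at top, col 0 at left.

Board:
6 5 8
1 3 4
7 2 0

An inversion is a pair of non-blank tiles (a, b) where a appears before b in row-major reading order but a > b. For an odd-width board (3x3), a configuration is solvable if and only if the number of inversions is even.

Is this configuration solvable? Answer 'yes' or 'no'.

Inversions (pairs i<j in row-major order where tile[i] > tile[j] > 0): 17
17 is odd, so the puzzle is not solvable.

Answer: no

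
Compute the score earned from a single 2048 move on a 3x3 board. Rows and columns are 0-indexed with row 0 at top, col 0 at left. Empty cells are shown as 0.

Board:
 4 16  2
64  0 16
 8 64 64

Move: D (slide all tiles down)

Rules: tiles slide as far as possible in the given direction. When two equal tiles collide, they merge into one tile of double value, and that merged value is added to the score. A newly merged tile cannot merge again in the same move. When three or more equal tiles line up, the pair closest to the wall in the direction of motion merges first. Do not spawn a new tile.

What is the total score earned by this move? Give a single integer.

Answer: 0

Derivation:
Slide down:
col 0: [4, 64, 8] -> [4, 64, 8]  score +0 (running 0)
col 1: [16, 0, 64] -> [0, 16, 64]  score +0 (running 0)
col 2: [2, 16, 64] -> [2, 16, 64]  score +0 (running 0)
Board after move:
 4  0  2
64 16 16
 8 64 64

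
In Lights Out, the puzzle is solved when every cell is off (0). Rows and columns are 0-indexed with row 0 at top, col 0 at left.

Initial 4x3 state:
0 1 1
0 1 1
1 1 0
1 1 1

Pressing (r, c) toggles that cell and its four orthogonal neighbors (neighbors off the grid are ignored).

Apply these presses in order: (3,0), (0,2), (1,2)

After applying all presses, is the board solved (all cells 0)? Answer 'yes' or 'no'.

After press 1 at (3,0):
0 1 1
0 1 1
0 1 0
0 0 1

After press 2 at (0,2):
0 0 0
0 1 0
0 1 0
0 0 1

After press 3 at (1,2):
0 0 1
0 0 1
0 1 1
0 0 1

Lights still on: 5

Answer: no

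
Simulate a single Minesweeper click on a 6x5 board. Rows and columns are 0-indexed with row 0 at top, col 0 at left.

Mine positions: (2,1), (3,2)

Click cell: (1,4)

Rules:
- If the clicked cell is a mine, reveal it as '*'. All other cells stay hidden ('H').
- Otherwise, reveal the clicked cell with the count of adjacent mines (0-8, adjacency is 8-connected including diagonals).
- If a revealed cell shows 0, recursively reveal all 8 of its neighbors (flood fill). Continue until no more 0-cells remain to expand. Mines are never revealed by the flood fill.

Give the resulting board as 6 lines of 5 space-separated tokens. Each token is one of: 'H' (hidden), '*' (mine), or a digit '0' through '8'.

0 0 0 0 0
1 1 1 0 0
H H 2 1 0
1 2 H 1 0
0 1 1 1 0
0 0 0 0 0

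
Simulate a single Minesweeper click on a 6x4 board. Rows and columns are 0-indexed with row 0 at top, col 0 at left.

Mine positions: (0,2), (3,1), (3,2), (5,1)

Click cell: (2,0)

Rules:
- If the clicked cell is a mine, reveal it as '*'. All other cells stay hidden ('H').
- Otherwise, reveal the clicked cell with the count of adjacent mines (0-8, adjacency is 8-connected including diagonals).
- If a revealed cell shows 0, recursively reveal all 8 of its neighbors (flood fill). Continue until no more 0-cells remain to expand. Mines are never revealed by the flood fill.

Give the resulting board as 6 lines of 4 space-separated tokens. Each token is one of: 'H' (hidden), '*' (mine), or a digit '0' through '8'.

H H H H
H H H H
1 H H H
H H H H
H H H H
H H H H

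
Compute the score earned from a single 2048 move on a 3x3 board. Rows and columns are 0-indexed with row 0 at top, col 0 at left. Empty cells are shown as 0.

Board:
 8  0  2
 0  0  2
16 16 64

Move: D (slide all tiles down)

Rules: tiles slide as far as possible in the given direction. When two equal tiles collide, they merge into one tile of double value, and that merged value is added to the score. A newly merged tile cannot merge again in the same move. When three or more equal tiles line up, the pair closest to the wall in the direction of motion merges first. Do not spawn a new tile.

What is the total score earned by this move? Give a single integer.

Answer: 4

Derivation:
Slide down:
col 0: [8, 0, 16] -> [0, 8, 16]  score +0 (running 0)
col 1: [0, 0, 16] -> [0, 0, 16]  score +0 (running 0)
col 2: [2, 2, 64] -> [0, 4, 64]  score +4 (running 4)
Board after move:
 0  0  0
 8  0  4
16 16 64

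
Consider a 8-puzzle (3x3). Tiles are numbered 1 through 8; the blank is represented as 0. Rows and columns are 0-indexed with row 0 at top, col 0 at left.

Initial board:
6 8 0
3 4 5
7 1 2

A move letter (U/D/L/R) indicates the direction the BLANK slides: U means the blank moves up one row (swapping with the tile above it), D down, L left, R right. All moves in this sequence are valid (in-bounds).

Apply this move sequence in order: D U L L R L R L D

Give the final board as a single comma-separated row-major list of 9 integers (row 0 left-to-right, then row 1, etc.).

After move 1 (D):
6 8 5
3 4 0
7 1 2

After move 2 (U):
6 8 0
3 4 5
7 1 2

After move 3 (L):
6 0 8
3 4 5
7 1 2

After move 4 (L):
0 6 8
3 4 5
7 1 2

After move 5 (R):
6 0 8
3 4 5
7 1 2

After move 6 (L):
0 6 8
3 4 5
7 1 2

After move 7 (R):
6 0 8
3 4 5
7 1 2

After move 8 (L):
0 6 8
3 4 5
7 1 2

After move 9 (D):
3 6 8
0 4 5
7 1 2

Answer: 3, 6, 8, 0, 4, 5, 7, 1, 2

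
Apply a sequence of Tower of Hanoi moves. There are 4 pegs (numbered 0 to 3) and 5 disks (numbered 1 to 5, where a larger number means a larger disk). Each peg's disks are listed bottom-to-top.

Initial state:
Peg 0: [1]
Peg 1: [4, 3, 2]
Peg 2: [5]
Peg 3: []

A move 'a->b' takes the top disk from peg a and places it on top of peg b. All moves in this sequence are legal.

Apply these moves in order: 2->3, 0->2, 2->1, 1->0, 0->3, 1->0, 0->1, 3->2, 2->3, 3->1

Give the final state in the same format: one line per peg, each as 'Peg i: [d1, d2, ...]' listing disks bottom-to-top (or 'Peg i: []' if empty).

After move 1 (2->3):
Peg 0: [1]
Peg 1: [4, 3, 2]
Peg 2: []
Peg 3: [5]

After move 2 (0->2):
Peg 0: []
Peg 1: [4, 3, 2]
Peg 2: [1]
Peg 3: [5]

After move 3 (2->1):
Peg 0: []
Peg 1: [4, 3, 2, 1]
Peg 2: []
Peg 3: [5]

After move 4 (1->0):
Peg 0: [1]
Peg 1: [4, 3, 2]
Peg 2: []
Peg 3: [5]

After move 5 (0->3):
Peg 0: []
Peg 1: [4, 3, 2]
Peg 2: []
Peg 3: [5, 1]

After move 6 (1->0):
Peg 0: [2]
Peg 1: [4, 3]
Peg 2: []
Peg 3: [5, 1]

After move 7 (0->1):
Peg 0: []
Peg 1: [4, 3, 2]
Peg 2: []
Peg 3: [5, 1]

After move 8 (3->2):
Peg 0: []
Peg 1: [4, 3, 2]
Peg 2: [1]
Peg 3: [5]

After move 9 (2->3):
Peg 0: []
Peg 1: [4, 3, 2]
Peg 2: []
Peg 3: [5, 1]

After move 10 (3->1):
Peg 0: []
Peg 1: [4, 3, 2, 1]
Peg 2: []
Peg 3: [5]

Answer: Peg 0: []
Peg 1: [4, 3, 2, 1]
Peg 2: []
Peg 3: [5]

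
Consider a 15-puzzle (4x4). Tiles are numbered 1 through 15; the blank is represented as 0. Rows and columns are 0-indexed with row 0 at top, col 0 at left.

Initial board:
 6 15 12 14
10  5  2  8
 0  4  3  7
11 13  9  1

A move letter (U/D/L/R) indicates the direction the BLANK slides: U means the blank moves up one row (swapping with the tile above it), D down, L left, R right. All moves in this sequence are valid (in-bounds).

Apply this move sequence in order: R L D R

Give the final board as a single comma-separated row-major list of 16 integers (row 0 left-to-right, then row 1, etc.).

Answer: 6, 15, 12, 14, 10, 5, 2, 8, 11, 4, 3, 7, 13, 0, 9, 1

Derivation:
After move 1 (R):
 6 15 12 14
10  5  2  8
 4  0  3  7
11 13  9  1

After move 2 (L):
 6 15 12 14
10  5  2  8
 0  4  3  7
11 13  9  1

After move 3 (D):
 6 15 12 14
10  5  2  8
11  4  3  7
 0 13  9  1

After move 4 (R):
 6 15 12 14
10  5  2  8
11  4  3  7
13  0  9  1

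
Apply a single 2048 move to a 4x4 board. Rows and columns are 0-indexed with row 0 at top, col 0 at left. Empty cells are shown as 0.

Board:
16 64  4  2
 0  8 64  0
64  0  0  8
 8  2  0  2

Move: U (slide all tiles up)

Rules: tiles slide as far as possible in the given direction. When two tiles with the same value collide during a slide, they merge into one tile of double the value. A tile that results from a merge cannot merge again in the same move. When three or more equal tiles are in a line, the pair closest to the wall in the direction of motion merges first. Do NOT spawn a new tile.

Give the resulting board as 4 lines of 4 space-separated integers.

Answer: 16 64  4  2
64  8 64  8
 8  2  0  2
 0  0  0  0

Derivation:
Slide up:
col 0: [16, 0, 64, 8] -> [16, 64, 8, 0]
col 1: [64, 8, 0, 2] -> [64, 8, 2, 0]
col 2: [4, 64, 0, 0] -> [4, 64, 0, 0]
col 3: [2, 0, 8, 2] -> [2, 8, 2, 0]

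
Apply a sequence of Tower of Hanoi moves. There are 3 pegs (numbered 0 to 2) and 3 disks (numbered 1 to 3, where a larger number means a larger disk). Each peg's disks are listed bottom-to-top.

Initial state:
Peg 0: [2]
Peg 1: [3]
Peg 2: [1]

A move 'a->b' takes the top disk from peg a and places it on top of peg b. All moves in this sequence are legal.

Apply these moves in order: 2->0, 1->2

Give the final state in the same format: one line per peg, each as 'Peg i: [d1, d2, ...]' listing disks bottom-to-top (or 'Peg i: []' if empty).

After move 1 (2->0):
Peg 0: [2, 1]
Peg 1: [3]
Peg 2: []

After move 2 (1->2):
Peg 0: [2, 1]
Peg 1: []
Peg 2: [3]

Answer: Peg 0: [2, 1]
Peg 1: []
Peg 2: [3]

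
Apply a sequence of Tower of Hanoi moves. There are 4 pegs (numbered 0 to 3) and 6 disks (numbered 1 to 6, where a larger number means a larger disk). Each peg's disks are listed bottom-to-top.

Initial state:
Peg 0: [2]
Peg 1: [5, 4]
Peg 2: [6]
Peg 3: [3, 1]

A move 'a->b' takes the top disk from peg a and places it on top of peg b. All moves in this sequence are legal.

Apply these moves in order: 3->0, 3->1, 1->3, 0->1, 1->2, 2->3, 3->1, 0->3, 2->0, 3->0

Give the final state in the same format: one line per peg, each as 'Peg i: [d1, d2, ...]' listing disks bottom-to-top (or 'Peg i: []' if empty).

Answer: Peg 0: [6, 2]
Peg 1: [5, 4, 1]
Peg 2: []
Peg 3: [3]

Derivation:
After move 1 (3->0):
Peg 0: [2, 1]
Peg 1: [5, 4]
Peg 2: [6]
Peg 3: [3]

After move 2 (3->1):
Peg 0: [2, 1]
Peg 1: [5, 4, 3]
Peg 2: [6]
Peg 3: []

After move 3 (1->3):
Peg 0: [2, 1]
Peg 1: [5, 4]
Peg 2: [6]
Peg 3: [3]

After move 4 (0->1):
Peg 0: [2]
Peg 1: [5, 4, 1]
Peg 2: [6]
Peg 3: [3]

After move 5 (1->2):
Peg 0: [2]
Peg 1: [5, 4]
Peg 2: [6, 1]
Peg 3: [3]

After move 6 (2->3):
Peg 0: [2]
Peg 1: [5, 4]
Peg 2: [6]
Peg 3: [3, 1]

After move 7 (3->1):
Peg 0: [2]
Peg 1: [5, 4, 1]
Peg 2: [6]
Peg 3: [3]

After move 8 (0->3):
Peg 0: []
Peg 1: [5, 4, 1]
Peg 2: [6]
Peg 3: [3, 2]

After move 9 (2->0):
Peg 0: [6]
Peg 1: [5, 4, 1]
Peg 2: []
Peg 3: [3, 2]

After move 10 (3->0):
Peg 0: [6, 2]
Peg 1: [5, 4, 1]
Peg 2: []
Peg 3: [3]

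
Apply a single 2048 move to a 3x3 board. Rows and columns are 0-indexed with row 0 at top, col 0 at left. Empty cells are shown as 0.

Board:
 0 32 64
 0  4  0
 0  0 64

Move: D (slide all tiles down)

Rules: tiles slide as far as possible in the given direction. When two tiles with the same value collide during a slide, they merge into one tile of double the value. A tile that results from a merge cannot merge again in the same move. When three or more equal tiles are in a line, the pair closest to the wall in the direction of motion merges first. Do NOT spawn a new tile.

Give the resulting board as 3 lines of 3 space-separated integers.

Slide down:
col 0: [0, 0, 0] -> [0, 0, 0]
col 1: [32, 4, 0] -> [0, 32, 4]
col 2: [64, 0, 64] -> [0, 0, 128]

Answer:   0   0   0
  0  32   0
  0   4 128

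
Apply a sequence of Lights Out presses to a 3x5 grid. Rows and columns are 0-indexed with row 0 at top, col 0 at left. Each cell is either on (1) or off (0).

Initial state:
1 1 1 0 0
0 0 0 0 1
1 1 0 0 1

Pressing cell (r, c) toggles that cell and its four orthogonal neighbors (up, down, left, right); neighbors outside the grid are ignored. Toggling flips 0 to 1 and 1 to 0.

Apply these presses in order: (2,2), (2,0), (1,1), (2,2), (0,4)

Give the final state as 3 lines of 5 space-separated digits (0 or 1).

After press 1 at (2,2):
1 1 1 0 0
0 0 1 0 1
1 0 1 1 1

After press 2 at (2,0):
1 1 1 0 0
1 0 1 0 1
0 1 1 1 1

After press 3 at (1,1):
1 0 1 0 0
0 1 0 0 1
0 0 1 1 1

After press 4 at (2,2):
1 0 1 0 0
0 1 1 0 1
0 1 0 0 1

After press 5 at (0,4):
1 0 1 1 1
0 1 1 0 0
0 1 0 0 1

Answer: 1 0 1 1 1
0 1 1 0 0
0 1 0 0 1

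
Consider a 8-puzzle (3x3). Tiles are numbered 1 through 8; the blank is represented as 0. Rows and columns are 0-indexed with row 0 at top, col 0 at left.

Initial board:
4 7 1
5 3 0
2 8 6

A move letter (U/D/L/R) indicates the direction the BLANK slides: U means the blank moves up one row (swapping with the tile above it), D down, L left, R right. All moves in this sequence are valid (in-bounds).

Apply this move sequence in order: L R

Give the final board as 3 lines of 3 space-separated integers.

After move 1 (L):
4 7 1
5 0 3
2 8 6

After move 2 (R):
4 7 1
5 3 0
2 8 6

Answer: 4 7 1
5 3 0
2 8 6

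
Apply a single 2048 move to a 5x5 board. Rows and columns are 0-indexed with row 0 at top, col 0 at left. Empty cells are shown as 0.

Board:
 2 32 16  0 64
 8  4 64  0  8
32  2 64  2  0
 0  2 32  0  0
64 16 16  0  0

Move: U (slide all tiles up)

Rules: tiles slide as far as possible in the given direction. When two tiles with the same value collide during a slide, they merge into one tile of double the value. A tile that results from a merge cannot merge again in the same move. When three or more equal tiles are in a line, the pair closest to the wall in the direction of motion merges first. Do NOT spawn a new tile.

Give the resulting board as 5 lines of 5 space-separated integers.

Slide up:
col 0: [2, 8, 32, 0, 64] -> [2, 8, 32, 64, 0]
col 1: [32, 4, 2, 2, 16] -> [32, 4, 4, 16, 0]
col 2: [16, 64, 64, 32, 16] -> [16, 128, 32, 16, 0]
col 3: [0, 0, 2, 0, 0] -> [2, 0, 0, 0, 0]
col 4: [64, 8, 0, 0, 0] -> [64, 8, 0, 0, 0]

Answer:   2  32  16   2  64
  8   4 128   0   8
 32   4  32   0   0
 64  16  16   0   0
  0   0   0   0   0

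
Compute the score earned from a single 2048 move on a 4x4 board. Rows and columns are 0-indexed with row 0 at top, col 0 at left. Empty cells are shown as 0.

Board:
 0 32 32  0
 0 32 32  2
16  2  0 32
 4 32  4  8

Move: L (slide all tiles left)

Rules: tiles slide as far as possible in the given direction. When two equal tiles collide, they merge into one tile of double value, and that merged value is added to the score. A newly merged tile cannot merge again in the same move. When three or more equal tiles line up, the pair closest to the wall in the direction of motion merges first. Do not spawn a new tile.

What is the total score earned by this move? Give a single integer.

Answer: 128

Derivation:
Slide left:
row 0: [0, 32, 32, 0] -> [64, 0, 0, 0]  score +64 (running 64)
row 1: [0, 32, 32, 2] -> [64, 2, 0, 0]  score +64 (running 128)
row 2: [16, 2, 0, 32] -> [16, 2, 32, 0]  score +0 (running 128)
row 3: [4, 32, 4, 8] -> [4, 32, 4, 8]  score +0 (running 128)
Board after move:
64  0  0  0
64  2  0  0
16  2 32  0
 4 32  4  8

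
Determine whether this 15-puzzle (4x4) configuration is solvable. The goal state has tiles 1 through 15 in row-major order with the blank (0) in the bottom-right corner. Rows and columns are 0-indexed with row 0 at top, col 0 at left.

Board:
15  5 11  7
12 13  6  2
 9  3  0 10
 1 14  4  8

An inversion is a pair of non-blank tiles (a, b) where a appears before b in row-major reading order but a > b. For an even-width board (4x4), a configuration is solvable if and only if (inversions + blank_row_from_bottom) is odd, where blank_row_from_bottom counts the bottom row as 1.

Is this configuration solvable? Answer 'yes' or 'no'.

Inversions: 63
Blank is in row 2 (0-indexed from top), which is row 2 counting from the bottom (bottom = 1).
63 + 2 = 65, which is odd, so the puzzle is solvable.

Answer: yes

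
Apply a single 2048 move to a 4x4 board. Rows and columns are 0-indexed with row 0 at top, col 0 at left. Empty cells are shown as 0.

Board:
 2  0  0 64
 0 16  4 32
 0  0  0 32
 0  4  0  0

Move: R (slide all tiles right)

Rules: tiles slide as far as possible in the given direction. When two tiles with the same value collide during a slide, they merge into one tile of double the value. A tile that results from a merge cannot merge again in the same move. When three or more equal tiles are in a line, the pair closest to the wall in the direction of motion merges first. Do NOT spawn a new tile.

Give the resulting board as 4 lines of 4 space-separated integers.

Slide right:
row 0: [2, 0, 0, 64] -> [0, 0, 2, 64]
row 1: [0, 16, 4, 32] -> [0, 16, 4, 32]
row 2: [0, 0, 0, 32] -> [0, 0, 0, 32]
row 3: [0, 4, 0, 0] -> [0, 0, 0, 4]

Answer:  0  0  2 64
 0 16  4 32
 0  0  0 32
 0  0  0  4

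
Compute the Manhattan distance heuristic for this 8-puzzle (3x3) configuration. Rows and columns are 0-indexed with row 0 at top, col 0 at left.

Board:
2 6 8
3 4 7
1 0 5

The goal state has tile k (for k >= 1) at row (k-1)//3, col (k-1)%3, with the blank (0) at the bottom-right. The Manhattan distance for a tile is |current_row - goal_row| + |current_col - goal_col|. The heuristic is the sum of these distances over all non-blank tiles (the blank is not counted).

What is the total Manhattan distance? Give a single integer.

Tile 2: at (0,0), goal (0,1), distance |0-0|+|0-1| = 1
Tile 6: at (0,1), goal (1,2), distance |0-1|+|1-2| = 2
Tile 8: at (0,2), goal (2,1), distance |0-2|+|2-1| = 3
Tile 3: at (1,0), goal (0,2), distance |1-0|+|0-2| = 3
Tile 4: at (1,1), goal (1,0), distance |1-1|+|1-0| = 1
Tile 7: at (1,2), goal (2,0), distance |1-2|+|2-0| = 3
Tile 1: at (2,0), goal (0,0), distance |2-0|+|0-0| = 2
Tile 5: at (2,2), goal (1,1), distance |2-1|+|2-1| = 2
Sum: 1 + 2 + 3 + 3 + 1 + 3 + 2 + 2 = 17

Answer: 17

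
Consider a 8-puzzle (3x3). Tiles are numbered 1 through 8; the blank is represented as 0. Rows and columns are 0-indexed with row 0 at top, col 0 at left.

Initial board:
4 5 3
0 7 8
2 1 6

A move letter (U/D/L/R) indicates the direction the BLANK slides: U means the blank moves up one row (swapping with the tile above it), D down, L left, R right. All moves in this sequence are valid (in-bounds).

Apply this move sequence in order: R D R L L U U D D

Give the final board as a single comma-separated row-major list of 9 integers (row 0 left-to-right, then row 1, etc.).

After move 1 (R):
4 5 3
7 0 8
2 1 6

After move 2 (D):
4 5 3
7 1 8
2 0 6

After move 3 (R):
4 5 3
7 1 8
2 6 0

After move 4 (L):
4 5 3
7 1 8
2 0 6

After move 5 (L):
4 5 3
7 1 8
0 2 6

After move 6 (U):
4 5 3
0 1 8
7 2 6

After move 7 (U):
0 5 3
4 1 8
7 2 6

After move 8 (D):
4 5 3
0 1 8
7 2 6

After move 9 (D):
4 5 3
7 1 8
0 2 6

Answer: 4, 5, 3, 7, 1, 8, 0, 2, 6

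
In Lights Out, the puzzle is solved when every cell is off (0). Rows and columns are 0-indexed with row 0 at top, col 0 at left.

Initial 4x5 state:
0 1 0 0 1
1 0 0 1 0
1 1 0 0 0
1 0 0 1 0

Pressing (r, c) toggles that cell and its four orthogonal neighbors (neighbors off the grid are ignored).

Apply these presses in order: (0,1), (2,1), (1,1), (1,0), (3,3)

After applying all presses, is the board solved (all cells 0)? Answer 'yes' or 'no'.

After press 1 at (0,1):
1 0 1 0 1
1 1 0 1 0
1 1 0 0 0
1 0 0 1 0

After press 2 at (2,1):
1 0 1 0 1
1 0 0 1 0
0 0 1 0 0
1 1 0 1 0

After press 3 at (1,1):
1 1 1 0 1
0 1 1 1 0
0 1 1 0 0
1 1 0 1 0

After press 4 at (1,0):
0 1 1 0 1
1 0 1 1 0
1 1 1 0 0
1 1 0 1 0

After press 5 at (3,3):
0 1 1 0 1
1 0 1 1 0
1 1 1 1 0
1 1 1 0 1

Lights still on: 14

Answer: no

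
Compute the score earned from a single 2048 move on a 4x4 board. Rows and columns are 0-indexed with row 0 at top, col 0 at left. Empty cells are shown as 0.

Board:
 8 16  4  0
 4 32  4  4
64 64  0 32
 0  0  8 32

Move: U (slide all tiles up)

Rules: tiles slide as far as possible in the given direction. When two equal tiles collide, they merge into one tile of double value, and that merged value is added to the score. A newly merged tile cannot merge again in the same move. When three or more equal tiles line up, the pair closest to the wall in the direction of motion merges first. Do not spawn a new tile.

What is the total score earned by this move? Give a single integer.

Slide up:
col 0: [8, 4, 64, 0] -> [8, 4, 64, 0]  score +0 (running 0)
col 1: [16, 32, 64, 0] -> [16, 32, 64, 0]  score +0 (running 0)
col 2: [4, 4, 0, 8] -> [8, 8, 0, 0]  score +8 (running 8)
col 3: [0, 4, 32, 32] -> [4, 64, 0, 0]  score +64 (running 72)
Board after move:
 8 16  8  4
 4 32  8 64
64 64  0  0
 0  0  0  0

Answer: 72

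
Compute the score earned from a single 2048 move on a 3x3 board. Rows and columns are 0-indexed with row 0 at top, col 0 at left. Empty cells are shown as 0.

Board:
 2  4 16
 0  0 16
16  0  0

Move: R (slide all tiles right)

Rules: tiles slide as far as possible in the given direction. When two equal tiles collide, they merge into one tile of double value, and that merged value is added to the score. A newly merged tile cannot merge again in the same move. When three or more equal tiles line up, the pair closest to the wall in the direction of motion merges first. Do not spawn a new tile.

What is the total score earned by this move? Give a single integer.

Answer: 0

Derivation:
Slide right:
row 0: [2, 4, 16] -> [2, 4, 16]  score +0 (running 0)
row 1: [0, 0, 16] -> [0, 0, 16]  score +0 (running 0)
row 2: [16, 0, 0] -> [0, 0, 16]  score +0 (running 0)
Board after move:
 2  4 16
 0  0 16
 0  0 16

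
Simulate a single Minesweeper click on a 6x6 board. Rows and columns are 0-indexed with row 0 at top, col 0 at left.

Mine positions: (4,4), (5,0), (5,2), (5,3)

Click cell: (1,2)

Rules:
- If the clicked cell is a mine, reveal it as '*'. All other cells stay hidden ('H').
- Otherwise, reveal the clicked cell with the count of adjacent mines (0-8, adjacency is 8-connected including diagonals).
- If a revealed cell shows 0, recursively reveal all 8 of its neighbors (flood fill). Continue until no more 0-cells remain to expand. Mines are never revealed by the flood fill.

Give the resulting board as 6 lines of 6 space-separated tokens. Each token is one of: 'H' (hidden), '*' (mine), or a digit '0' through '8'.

0 0 0 0 0 0
0 0 0 0 0 0
0 0 0 0 0 0
0 0 0 1 1 1
1 2 2 3 H H
H H H H H H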